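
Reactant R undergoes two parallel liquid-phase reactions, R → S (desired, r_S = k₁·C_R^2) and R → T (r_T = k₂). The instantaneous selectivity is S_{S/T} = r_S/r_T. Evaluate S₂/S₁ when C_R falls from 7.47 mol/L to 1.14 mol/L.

S_{S/T} = (k₁/k₂)·C_R^2, so S₂/S₁ = (C_{R,2}/C_{R,1})^2.
= (1.14/7.47)^2 = (0.1526)^2 = 0.0233.

0.0233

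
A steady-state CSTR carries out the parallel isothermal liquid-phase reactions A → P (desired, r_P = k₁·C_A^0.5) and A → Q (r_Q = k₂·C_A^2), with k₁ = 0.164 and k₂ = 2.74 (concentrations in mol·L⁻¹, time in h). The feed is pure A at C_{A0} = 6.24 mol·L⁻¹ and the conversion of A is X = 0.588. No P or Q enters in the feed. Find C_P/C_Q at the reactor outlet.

0.0145

Exit C_A = C_{A0}(1−X) = 6.24×0.412 = 2.571 mol·L⁻¹.
A CSTR operates uniformly at the exit composition, giving r_P = 0.2630 and r_Q = 18.11 (each k·C_A^n at C_A = 2.571).
Overall selectivity = C_P/C_Q = r_Pτ/(r_Qτ) = r_P/r_Q = 0.0145.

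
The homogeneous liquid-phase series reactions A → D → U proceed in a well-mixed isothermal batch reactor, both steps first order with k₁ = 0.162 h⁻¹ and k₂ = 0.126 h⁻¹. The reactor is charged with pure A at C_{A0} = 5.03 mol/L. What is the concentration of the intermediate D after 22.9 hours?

For first-order series with pure A initially, C_D(t) = k₁C_{A0}/(k₂−k₁)·(e^(−k₁t) − e^(−k₂t)).
e^(−k₁t) = e^(−0.162×22.9) = e^(−3.710) = 0.02448; e^(−k₂t) = e^(−2.885) = 0.05583.
C_D = 0.162×5.03/(0.126−0.162) × (0.02448−0.05583) = (-22.63)×(-0.03135) = 0.7096 mol/L.

0.710 mol/L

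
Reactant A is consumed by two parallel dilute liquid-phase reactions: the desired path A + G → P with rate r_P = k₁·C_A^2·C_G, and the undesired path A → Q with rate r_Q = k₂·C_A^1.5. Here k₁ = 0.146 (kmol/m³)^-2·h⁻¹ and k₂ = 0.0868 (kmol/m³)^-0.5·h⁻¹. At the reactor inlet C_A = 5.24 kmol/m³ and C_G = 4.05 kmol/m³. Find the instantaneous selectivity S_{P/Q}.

15.6

S_{P/Q} = r_P/r_Q = (k₁·C_A^2·C_G)/(k₂·C_A^1.5) = (k₁/k₂)·C_A^0.5·C_G.
= (0.146×5.240^2×4.050) / (0.0868×5.240^1.5) = 16.24/1.041 = 15.6.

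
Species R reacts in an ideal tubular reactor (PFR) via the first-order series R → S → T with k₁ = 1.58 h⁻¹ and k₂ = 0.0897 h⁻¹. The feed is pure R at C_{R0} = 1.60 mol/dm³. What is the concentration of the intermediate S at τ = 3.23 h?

The intermediate concentration in a first-order A→B→C sequence is C_S = k₁C_{R0}(e^(−k₁τ) − e^(−k₂τ))/(k₂−k₁).
e^(−k₁τ) = e^(−1.58×3.23) = e^(−5.103) = 0.006076; e^(−k₂τ) = e^(−0.2897) = 0.7485.
C_S = 1.58×1.60/(0.0897−1.58) × (0.006076−0.7485) = (-1.696)×(-0.7424) = 1.259 mol/dm³.

1.26 mol/dm³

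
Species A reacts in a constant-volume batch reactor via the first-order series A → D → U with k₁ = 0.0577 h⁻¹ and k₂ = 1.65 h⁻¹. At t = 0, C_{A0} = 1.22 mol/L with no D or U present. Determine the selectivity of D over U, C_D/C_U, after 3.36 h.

0.203

The intermediate concentration in a first-order A→B→C sequence is C_D = k₁C_{A0}(e^(−k₁t) − e^(−k₂t))/(k₂−k₁).
e^(−k₁t) = e^(−0.0577×3.36) = e^(−0.1939) = 0.8238; e^(−k₂t) = e^(−5.544) = 0.003911.
C_D = 0.0577×1.22/(1.65−0.0577) × (0.8238−0.003911) = 0.04421×0.8199 = 0.03624 mol/L.
C_A = C_{A0}e^(−k₁t) = 1.005 mol/L, so C_U = C_{A0}−C_A−C_D = 0.1788 mol/L; C_D/C_U = 0.203.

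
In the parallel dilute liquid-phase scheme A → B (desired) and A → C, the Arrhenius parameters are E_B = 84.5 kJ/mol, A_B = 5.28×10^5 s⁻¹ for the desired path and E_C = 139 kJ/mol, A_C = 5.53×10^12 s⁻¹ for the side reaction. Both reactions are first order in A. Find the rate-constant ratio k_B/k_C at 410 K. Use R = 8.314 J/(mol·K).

0.839

With equal orders, S_{B/C} = k_B/k_C = (A_B/A_C)·exp[(E_C−E_B)/(RT)].
(E_C−E_B)/(RT) = (139−84.5)×10³/(8.314×410) = 54500/3409 = 15.99.
k_B/k_C = (5.28×10^5/5.53×10^12)·exp(15.99) = 9.548×10^-8 × 8.783×10^6 = 0.839.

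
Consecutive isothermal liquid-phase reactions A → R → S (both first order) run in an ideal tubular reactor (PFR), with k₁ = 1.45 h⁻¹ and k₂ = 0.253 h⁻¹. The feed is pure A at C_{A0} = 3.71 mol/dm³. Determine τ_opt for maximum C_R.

For first-order series the maximum of C_R occurs at τ_opt = ln(k₂/k₁)/(k₂−k₁).
= ln(0.253/1.45)/(0.253−1.45) = ln(0.1745)/-1.197 = -1.746/-1.197 = 1.46 h.

1.46 h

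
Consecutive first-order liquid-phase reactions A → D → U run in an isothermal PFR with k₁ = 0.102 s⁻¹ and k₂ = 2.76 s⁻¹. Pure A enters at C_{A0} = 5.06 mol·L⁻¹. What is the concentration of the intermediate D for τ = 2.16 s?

The intermediate concentration in a first-order A→B→C sequence is C_D = k₁C_{A0}(e^(−k₁τ) − e^(−k₂τ))/(k₂−k₁).
e^(−k₁τ) = e^(−0.102×2.16) = e^(−0.2203) = 0.8023; e^(−k₂τ) = e^(−5.962) = 0.002576.
C_D = 0.102×5.06/(2.76−0.102) × (0.8023−0.002576) = 0.1942×0.7997 = 0.1553 mol·L⁻¹.

0.155 mol·L⁻¹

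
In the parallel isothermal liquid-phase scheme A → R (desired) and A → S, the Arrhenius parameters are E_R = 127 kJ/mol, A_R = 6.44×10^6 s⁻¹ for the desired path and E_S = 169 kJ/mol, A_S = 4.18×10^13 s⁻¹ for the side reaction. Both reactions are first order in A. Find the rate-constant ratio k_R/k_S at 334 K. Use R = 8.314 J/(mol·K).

Since both paths have the same order in A, the concentration cancels and S_{R/S} = k_R/k_S = (A_R/A_S)·exp[(E_S−E_R)/(RT)].
(E_S−E_R)/(RT) = (169−127)×10³/(8.314×334) = 42000/2777 = 15.12.
k_R/k_S = (6.44×10^6/4.18×10^13)·exp(15.12) = 1.541×10^-7 × 3.704×10^6 = 0.571.
Since E_R < E_S, lowering the temperature improves selectivity toward R.

0.571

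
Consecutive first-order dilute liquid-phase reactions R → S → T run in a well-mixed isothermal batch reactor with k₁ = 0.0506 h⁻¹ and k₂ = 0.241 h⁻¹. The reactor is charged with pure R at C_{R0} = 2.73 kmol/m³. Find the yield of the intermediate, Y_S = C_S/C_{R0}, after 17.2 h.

For first-order series with pure R initially, C_S(t) = k₁C_{R0}/(k₂−k₁)·(e^(−k₁t) − e^(−k₂t)).
e^(−k₁t) = e^(−0.0506×17.2) = e^(−0.8703) = 0.4188; e^(−k₂t) = e^(−4.145) = 0.01584.
C_S = 0.0506×2.73/(0.241−0.0506) × (0.4188−0.01584) = 0.7255×0.4030 = 0.2924 kmol/m³.
Y_S = C_S/C_{R0} = 0.2924/2.73 = 0.107.

0.107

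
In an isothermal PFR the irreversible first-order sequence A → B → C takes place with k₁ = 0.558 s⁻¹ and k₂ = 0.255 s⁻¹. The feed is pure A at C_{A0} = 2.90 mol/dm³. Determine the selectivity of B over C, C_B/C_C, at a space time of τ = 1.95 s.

The intermediate concentration in a first-order A→B→C sequence is C_B = k₁C_{A0}(e^(−k₁τ) − e^(−k₂τ))/(k₂−k₁).
e^(−k₁τ) = e^(−0.558×1.95) = e^(−1.088) = 0.3369; e^(−k₂τ) = e^(−0.4972) = 0.6082.
C_B = 0.558×2.90/(0.255−0.558) × (0.3369−0.6082) = (-5.341)×(-0.2713) = 1.449 mol/dm³.
C_A = C_{A0}e^(−k₁τ) = 0.9769 mol/dm³, so C_C = C_{A0}−C_A−C_B = 0.4740 mol/dm³; C_B/C_C = 3.06.

3.06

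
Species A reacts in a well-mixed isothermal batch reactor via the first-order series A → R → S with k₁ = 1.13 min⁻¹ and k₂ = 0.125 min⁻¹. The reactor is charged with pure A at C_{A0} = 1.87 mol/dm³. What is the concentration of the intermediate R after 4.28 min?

1.21 mol/dm³

For first-order series with pure A initially, C_R(t) = k₁C_{A0}/(k₂−k₁)·(e^(−k₁t) − e^(−k₂t)).
e^(−k₁t) = e^(−1.13×4.28) = e^(−4.836) = 0.007936; e^(−k₂t) = e^(−0.5350) = 0.5857.
C_R = 1.13×1.87/(0.125−1.13) × (0.007936−0.5857) = (-2.103)×(-0.5777) = 1.215 mol/dm³.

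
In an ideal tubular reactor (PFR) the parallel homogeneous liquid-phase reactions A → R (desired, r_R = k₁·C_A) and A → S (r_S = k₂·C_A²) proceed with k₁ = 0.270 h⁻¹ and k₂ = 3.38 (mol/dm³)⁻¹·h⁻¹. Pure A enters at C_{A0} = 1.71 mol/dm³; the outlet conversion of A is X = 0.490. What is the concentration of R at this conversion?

C_A = C_{A0}(1−X) = 0.8721 mol/dm³.
Along a PFR/batch, dC_R/dC_A = −r_R/(r_R+r_S) = −k₁/(k₁+k₂·C_A).
Integrating from C_{A0} to C_A: C_R = (0.270/3.38)·ln[(0.270+3.38·1.71)/(0.270+3.38·0.872)] = 0.07988·ln(6.050/3.218) = 0.05043 mol/dm³.

0.0504 mol/dm³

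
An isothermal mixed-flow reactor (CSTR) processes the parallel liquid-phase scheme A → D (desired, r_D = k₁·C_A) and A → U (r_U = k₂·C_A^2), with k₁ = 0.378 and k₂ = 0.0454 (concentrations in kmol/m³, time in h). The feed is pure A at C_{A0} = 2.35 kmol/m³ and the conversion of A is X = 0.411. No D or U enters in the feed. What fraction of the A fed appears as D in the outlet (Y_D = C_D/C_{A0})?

0.352

Exit C_A = C_{A0}(1−X) = 2.35×0.589 = 1.384 kmol/m³.
A CSTR operates uniformly at the exit composition, giving r_D = 0.5232 and r_U = 0.08698 (each k·C_A^n at C_A = 1.384).
Fraction of consumed A going to D: r_D/(r_D+r_U) = 0.8575.
C_D = 0.8575·C_{A0}·X = 0.8575×2.35×0.411 = 0.828 kmol/m³; Y_D = C_D/C_{A0} = 0.352.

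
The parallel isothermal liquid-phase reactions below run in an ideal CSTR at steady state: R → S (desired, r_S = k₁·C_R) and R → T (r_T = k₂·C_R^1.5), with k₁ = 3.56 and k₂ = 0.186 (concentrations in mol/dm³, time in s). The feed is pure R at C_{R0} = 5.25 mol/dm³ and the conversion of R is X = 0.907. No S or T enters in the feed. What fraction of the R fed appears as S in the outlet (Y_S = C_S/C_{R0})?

Exit C_R = C_{R0}(1−X) = 5.25×0.0930 = 0.4882 mol/dm³.
In a CSTR the entire volume is at exit conditions, so r_S = 3.56×0.4882 = 1.738 and r_T = 0.186×0.4882^1.5 = 0.06346.
Fraction of consumed R going to S: r_S/(r_S+r_T) = 0.9648.
C_S = 0.9648·C_{R0}·X = 0.9648×5.25×0.907 = 4.59 mol/dm³; Y_S = C_S/C_{R0} = 0.875.

0.875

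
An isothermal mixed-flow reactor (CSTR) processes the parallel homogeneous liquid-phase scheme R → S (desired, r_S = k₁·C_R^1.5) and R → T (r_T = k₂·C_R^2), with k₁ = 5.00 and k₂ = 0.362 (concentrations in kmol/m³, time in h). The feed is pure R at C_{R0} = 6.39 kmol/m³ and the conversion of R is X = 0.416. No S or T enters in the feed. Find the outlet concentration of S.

Exit C_R = C_{R0}(1−X) = 6.39×0.584 = 3.732 kmol/m³.
A CSTR operates uniformly at the exit composition, giving r_S = 36.04 and r_T = 5.041 (each k·C_R^n at C_R = 3.732).
Fraction of consumed R going to S: r_S/(r_S+r_T) = 0.8773.
C_S = 0.8773·C_{R0}·X = 0.8773×6.39×0.416 = 2.33 kmol/m³.

2.33 kmol/m³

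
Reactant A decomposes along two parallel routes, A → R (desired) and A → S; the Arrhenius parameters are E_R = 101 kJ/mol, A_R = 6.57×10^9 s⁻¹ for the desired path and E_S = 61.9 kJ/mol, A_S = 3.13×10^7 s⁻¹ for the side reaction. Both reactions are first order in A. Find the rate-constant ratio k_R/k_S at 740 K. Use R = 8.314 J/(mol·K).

With equal orders, S_{R/S} = k_R/k_S = (A_R/A_S)·exp[(E_S−E_R)/(RT)].
(E_S−E_R)/(RT) = (61.9−101)×10³/(8.314×740) = -39100/6152 = -6.355.
k_R/k_S = (6.57×10^9/3.13×10^7)·exp(-6.355) = 209.9 × 0.001738 = 0.365.
Since E_R > E_S, raising the temperature improves selectivity toward R.

0.365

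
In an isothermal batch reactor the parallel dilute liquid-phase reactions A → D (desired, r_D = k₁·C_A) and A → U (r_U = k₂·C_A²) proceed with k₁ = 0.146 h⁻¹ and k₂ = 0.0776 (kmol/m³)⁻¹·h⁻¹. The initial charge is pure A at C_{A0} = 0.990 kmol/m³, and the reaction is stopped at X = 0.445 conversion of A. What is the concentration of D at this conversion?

0.313 kmol/m³

C_A = C_{A0}(1−X) = 0.5494 kmol/m³.
Along a PFR/batch, dC_D/dC_A = −r_D/(r_D+r_U) = −k₁/(k₁+k₂·C_A).
Integrating from C_{A0} to C_A: C_D = (0.146/0.0776)·ln[(0.146+0.0776·0.990)/(0.146+0.0776·0.549)] = 1.881·ln(0.2228/0.1886) = 0.3134 kmol/m³.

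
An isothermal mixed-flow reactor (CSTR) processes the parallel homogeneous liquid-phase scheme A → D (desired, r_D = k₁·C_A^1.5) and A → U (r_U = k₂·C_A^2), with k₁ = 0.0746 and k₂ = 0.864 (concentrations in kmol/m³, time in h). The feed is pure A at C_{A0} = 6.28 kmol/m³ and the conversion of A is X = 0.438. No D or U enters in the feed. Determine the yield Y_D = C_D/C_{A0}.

0.0192

Exit C_A = C_{A0}(1−X) = 6.28×0.562 = 3.529 kmol/m³.
A CSTR operates uniformly at the exit composition, giving r_D = 0.4946 and r_U = 10.76 (each k·C_A^n at C_A = 3.529).
Fraction of consumed A going to D: r_D/(r_D+r_U) = 0.04394.
C_D = 0.04394·C_{A0}·X = 0.04394×6.28×0.438 = 0.121 kmol/m³; Y_D = C_D/C_{A0} = 0.0192.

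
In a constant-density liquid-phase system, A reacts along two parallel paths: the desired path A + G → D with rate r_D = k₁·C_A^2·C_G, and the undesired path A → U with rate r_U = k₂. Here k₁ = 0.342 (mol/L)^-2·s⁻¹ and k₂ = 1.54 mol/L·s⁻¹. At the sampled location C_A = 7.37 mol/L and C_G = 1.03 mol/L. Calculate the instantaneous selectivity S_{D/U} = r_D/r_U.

12.4

S_{D/U} = r_D/r_U = (k₁·C_A^2·C_G)/(k₂) = (k₁/k₂)·C_A^2·C_G.
= (0.342×7.370^2×1.030) / (1.54) = 19.13/1.540 = 12.4.
Since the desired path is higher order in A, keeping C_A high (PFR or concentrated feed) favours D.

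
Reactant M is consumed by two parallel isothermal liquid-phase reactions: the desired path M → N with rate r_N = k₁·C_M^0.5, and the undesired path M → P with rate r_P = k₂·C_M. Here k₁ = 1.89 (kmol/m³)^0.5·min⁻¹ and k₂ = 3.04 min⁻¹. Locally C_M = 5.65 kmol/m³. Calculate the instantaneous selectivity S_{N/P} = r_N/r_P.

S_{N/P} = r_N/r_P = (k₁·C_M^0.5)/(k₂·C_M) = (k₁/k₂)·C_M^-0.5.
= (1.89×5.650^0.5) / (3.04×5.650) = 4.492/17.18 = 0.262.
The undesired path is higher order in M, so low C_M (CSTR or dilute feed) favours N.

0.262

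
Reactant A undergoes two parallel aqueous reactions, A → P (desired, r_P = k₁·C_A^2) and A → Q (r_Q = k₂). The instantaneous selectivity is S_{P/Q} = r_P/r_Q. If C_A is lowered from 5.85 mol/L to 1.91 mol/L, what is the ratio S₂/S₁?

0.107

S_{P/Q} = (k₁/k₂)·C_A^2, so S₂/S₁ = (C_{A,2}/C_{A,1})^2.
= (1.91/5.85)^2 = (0.3265)^2 = 0.107.
Selectivity toward P falls as C_A falls — high-concentration operation is favoured.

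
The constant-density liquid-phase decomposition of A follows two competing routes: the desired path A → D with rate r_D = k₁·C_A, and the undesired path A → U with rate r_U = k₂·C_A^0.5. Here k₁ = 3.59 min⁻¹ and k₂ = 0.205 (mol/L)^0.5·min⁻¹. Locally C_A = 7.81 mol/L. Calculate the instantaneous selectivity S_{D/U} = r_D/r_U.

S_{D/U} = r_D/r_U = (k₁·C_A)/(k₂·C_A^0.5) = (k₁/k₂)·C_A^0.5.
= (3.59×7.810) / (0.205×7.810^0.5) = 28.04/0.5729 = 48.9.

48.9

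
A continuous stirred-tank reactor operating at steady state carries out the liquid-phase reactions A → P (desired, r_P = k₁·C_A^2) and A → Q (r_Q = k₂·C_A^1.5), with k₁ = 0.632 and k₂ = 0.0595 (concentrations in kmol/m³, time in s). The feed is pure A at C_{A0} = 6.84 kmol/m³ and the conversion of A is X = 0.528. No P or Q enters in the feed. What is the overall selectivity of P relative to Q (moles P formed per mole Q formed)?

19.1

Exit C_A = C_{A0}(1−X) = 6.84×0.472 = 3.228 kmol/m³.
In a CSTR the entire volume is at exit conditions, so r_P = 0.632×3.228^2 = 6.587 and r_Q = 0.0595×3.228^1.5 = 0.3452.
Overall selectivity = C_P/C_Q = r_Pτ/(r_Qτ) = r_P/r_Q = 19.1.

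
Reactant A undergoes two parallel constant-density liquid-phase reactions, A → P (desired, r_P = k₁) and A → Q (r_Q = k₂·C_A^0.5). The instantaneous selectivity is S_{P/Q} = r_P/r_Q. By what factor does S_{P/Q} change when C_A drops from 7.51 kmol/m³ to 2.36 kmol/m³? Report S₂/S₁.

S_{P/Q} = (k₁/k₂)·C_A^-0.5, so S₂/S₁ = (C_{A,2}/C_{A,1})^-0.5.
= (2.36/7.51)^(-0.5) = (0.3142)^(-0.5) = 1.78.
Selectivity toward P rises as C_A falls — low-concentration operation is favoured.

1.78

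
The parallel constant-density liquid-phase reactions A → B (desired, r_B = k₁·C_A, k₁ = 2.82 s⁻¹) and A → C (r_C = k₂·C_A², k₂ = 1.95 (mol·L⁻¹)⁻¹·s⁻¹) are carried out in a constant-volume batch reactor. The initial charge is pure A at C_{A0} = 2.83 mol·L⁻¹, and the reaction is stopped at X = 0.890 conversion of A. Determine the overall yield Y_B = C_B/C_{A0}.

0.454

C_A = C_{A0}(1−X) = 0.3113 mol·L⁻¹.
Along a PFR/batch, dC_B/dC_A = −r_B/(r_B+r_C) = −k₁/(k₁+k₂·C_A).
Integrating from C_{A0} to C_A: C_B = (2.82/1.95)·ln[(2.82+1.95·2.83)/(2.82+1.95·0.311)] = 1.446·ln(8.338/3.427) = 1.286 mol·L⁻¹.
Y_B = C_B/C_{A0} = 1.286/2.83 = 0.454.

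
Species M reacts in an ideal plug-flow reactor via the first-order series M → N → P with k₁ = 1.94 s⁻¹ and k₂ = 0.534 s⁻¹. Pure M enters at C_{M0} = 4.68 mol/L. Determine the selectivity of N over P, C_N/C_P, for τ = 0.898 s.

For first-order series with pure M initially, C_N(τ) = k₁C_{M0}/(k₂−k₁)·(e^(−k₁τ) − e^(−k₂τ)).
e^(−k₁τ) = e^(−1.94×0.898) = e^(−1.742) = 0.1751; e^(−k₂τ) = e^(−0.4795) = 0.6191.
C_N = 1.94×4.68/(0.534−1.94) × (0.1751−0.6191) = (-6.457)×(-0.4439) = 2.867 mol/L.
C_M = C_{M0}e^(−k₁τ) = 0.8197 mol/L, so C_P = C_{M0}−C_M−C_N = 0.9937 mol/L; C_N/C_P = 2.88.

2.88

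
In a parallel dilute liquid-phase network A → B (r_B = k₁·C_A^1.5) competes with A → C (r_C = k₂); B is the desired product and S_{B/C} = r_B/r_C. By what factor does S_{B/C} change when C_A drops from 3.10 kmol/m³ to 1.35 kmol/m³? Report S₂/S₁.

S_{B/C} = (k₁/k₂)·C_A^1.5, so S₂/S₁ = (C_{A,2}/C_{A,1})^1.5.
= (1.35/3.10)^1.5 = (0.4355)^1.5 = 0.287.
Selectivity toward B falls as C_A falls — high-concentration operation is favoured.

0.287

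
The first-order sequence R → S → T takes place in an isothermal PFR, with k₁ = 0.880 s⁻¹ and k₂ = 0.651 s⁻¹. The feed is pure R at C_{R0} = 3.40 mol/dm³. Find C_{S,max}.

For a first-order series the maximum intermediate yield is C_{S,max}/C_{R0} = (k₁/k₂)^[k₂/(k₂−k₁)].
= (0.880/0.651)^(0.651/(0.651−0.880)) = (1.352)^(-2.843) = 0.4245.
C_{S,max} = 0.4245×3.40 = 1.44 mol/dm³.

1.44 mol/dm³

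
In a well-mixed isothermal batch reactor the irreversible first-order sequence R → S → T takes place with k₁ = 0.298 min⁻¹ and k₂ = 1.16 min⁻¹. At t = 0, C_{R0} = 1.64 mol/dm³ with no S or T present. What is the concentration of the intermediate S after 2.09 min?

0.254 mol/dm³

For first-order series with pure R initially, C_S(t) = k₁C_{R0}/(k₂−k₁)·(e^(−k₁t) − e^(−k₂t)).
e^(−k₁t) = e^(−0.298×2.09) = e^(−0.6228) = 0.5364; e^(−k₂t) = e^(−2.424) = 0.08853.
C_S = 0.298×1.64/(1.16−0.298) × (0.5364−0.08853) = 0.5670×0.4479 = 0.2539 mol/dm³.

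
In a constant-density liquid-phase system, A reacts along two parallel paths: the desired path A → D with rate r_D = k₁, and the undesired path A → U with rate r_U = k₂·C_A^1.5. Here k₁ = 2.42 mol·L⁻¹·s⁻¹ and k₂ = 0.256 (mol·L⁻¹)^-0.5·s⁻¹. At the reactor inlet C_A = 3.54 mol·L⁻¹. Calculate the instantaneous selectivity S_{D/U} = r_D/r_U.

S_{D/U} = r_D/r_U = (k₁)/(k₂·C_A^1.5) = (k₁/k₂)·C_A^-1.5.
= (2.42) / (0.256×3.540^1.5) = 2.420/1.705 = 1.42.
The undesired path is higher order in A, so low C_A (CSTR or dilute feed) favours D.

1.42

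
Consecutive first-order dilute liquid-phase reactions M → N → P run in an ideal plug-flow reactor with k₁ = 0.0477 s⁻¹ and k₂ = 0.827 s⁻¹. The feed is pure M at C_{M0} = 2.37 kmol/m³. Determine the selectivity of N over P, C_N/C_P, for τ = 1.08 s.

For first-order series with pure M initially, C_N(τ) = k₁C_{M0}/(k₂−k₁)·(e^(−k₁τ) − e^(−k₂τ)).
e^(−k₁τ) = e^(−0.0477×1.08) = e^(−0.05152) = 0.9498; e^(−k₂τ) = e^(−0.8932) = 0.4094.
C_N = 0.0477×2.37/(0.827−0.0477) × (0.9498−0.4094) = 0.1451×0.5404 = 0.07840 kmol/m³.
C_M = C_{M0}e^(−k₁τ) = 2.251 kmol/m³, so C_P = C_{M0}−C_M−C_N = 0.04060 kmol/m³; C_N/C_P = 1.93.

1.93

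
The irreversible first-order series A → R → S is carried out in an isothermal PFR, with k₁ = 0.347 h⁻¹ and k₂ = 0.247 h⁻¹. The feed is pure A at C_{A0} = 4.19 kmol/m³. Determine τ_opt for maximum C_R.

3.40 h

The intermediate peaks when r₁ = r₂, i.e. k₁e^(−k₁τ) = k₂e^(−k₂τ), giving τ_opt = ln(k₂/k₁)/(k₂−k₁).
= ln(0.247/0.347)/(0.247−0.347) = ln(0.7118)/-0.1000 = -0.3399/-0.1000 = 3.40 h.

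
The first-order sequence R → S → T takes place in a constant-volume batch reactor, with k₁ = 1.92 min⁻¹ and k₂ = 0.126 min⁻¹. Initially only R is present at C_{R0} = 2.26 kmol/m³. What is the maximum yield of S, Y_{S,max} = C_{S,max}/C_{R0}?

At the optimum, C_{S,max}/C_{R0} = (k₁/k₂)^[k₂/(k₂−k₁)].
= (1.92/0.126)^(0.126/(0.126−1.92)) = (15.24)^(-0.07023) = 0.8259.

0.826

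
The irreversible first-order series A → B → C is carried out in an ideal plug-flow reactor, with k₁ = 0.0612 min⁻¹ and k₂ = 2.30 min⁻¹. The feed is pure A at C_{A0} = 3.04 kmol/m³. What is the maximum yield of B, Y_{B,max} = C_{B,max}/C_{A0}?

For a first-order series the maximum intermediate yield is C_{B,max}/C_{A0} = (k₁/k₂)^[k₂/(k₂−k₁)].
= (0.0612/2.30)^(2.30/(2.30−0.0612)) = (0.02661)^(1.027) = 0.02410.

0.0241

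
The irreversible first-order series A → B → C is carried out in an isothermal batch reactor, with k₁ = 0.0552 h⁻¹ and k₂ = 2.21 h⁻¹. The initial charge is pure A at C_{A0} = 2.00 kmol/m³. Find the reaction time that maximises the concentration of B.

The intermediate peaks when r₁ = r₂, i.e. k₁e^(−k₁t) = k₂e^(−k₂t), giving t_opt = ln(k₂/k₁)/(k₂−k₁).
= ln(2.21/0.0552)/(2.21−0.0552) = ln(40.04)/2.155 = 3.690/2.155 = 1.71 h.

1.71 h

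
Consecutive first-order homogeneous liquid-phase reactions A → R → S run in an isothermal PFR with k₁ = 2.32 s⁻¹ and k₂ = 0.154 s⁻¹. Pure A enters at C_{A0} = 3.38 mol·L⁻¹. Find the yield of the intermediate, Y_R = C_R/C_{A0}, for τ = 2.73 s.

0.702

For first-order series with pure A initially, C_R(τ) = k₁C_{A0}/(k₂−k₁)·(e^(−k₁τ) − e^(−k₂τ)).
e^(−k₁τ) = e^(−2.32×2.73) = e^(−6.334) = 0.001776; e^(−k₂τ) = e^(−0.4204) = 0.6568.
C_R = 2.32×3.38/(0.154−2.32) × (0.001776−0.6568) = (-3.620)×(-0.6550) = 2.371 mol·L⁻¹.
Y_R = C_R/C_{A0} = 2.371/3.38 = 0.702.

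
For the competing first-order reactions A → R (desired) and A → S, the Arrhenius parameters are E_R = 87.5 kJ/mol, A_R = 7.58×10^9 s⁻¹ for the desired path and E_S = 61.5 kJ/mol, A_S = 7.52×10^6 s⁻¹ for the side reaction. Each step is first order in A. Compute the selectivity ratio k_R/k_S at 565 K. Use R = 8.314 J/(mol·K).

With equal orders, S_{R/S} = k_R/k_S = (A_R/A_S)·exp[(E_S−E_R)/(RT)].
(E_S−E_R)/(RT) = (61.5−87.5)×10³/(8.314×565) = -26000/4697 = -5.535.
k_R/k_S = (7.58×10^9/7.52×10^6)·exp(-5.535) = 1008 × 0.003946 = 3.98.

3.98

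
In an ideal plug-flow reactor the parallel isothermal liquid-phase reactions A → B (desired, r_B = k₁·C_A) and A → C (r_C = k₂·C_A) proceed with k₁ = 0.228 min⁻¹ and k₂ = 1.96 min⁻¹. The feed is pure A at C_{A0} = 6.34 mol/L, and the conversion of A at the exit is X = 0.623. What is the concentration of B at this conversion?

0.412 mol/L

C_A = C_{A0}(1−X) = 2.390 mol/L.
Both paths are first order in A, so the instantaneous fraction to B is constant: dC_B/d(−C_A) = k₁/(k₁+k₂) = 0.1042.
C_B = 0.1042·(C_{A0}−C_A) = 0.1042×3.950 = 0.412 mol/L.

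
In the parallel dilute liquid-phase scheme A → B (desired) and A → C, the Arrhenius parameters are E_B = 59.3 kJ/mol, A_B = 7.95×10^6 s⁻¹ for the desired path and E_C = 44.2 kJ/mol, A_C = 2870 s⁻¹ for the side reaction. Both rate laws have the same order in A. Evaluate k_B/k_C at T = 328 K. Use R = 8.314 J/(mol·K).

10.9

With equal orders, S_{B/C} = k_B/k_C = (A_B/A_C)·exp[(E_C−E_B)/(RT)].
(E_C−E_B)/(RT) = (44.2−59.3)×10³/(8.314×328) = -15100/2727 = -5.537.
k_B/k_C = (7.95×10^6/2870)·exp(-5.537) = 2770 × 0.003937 = 10.9.
Since E_B > E_C, raising the temperature improves selectivity toward B.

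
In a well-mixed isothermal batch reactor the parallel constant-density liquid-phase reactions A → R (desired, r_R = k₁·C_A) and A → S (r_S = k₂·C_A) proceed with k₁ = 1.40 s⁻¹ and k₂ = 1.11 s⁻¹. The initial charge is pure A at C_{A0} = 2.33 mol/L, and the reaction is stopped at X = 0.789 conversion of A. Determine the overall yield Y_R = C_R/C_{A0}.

0.440

C_A = C_{A0}(1−X) = 0.4916 mol/L.
Both paths are first order in A, so the instantaneous fraction to R is constant: dC_R/d(−C_A) = k₁/(k₁+k₂) = 0.5578.
C_R = 0.5578·(C_{A0}−C_A) = 0.5578×1.838 = 1.03 mol/L.
Y_R = C_R/C_{A0} = 1.025/2.33 = 0.440.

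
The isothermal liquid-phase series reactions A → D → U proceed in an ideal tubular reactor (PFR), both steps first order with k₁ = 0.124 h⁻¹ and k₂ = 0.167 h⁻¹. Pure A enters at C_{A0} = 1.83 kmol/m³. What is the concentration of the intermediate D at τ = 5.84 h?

The intermediate concentration in a first-order A→B→C sequence is C_D = k₁C_{A0}(e^(−k₁τ) − e^(−k₂τ))/(k₂−k₁).
e^(−k₁τ) = e^(−0.124×5.84) = e^(−0.7242) = 0.4847; e^(−k₂τ) = e^(−0.9753) = 0.3771.
C_D = 0.124×1.83/(0.167−0.124) × (0.4847−0.3771) = 5.277×0.1076 = 0.5681 kmol/m³.

0.568 kmol/m³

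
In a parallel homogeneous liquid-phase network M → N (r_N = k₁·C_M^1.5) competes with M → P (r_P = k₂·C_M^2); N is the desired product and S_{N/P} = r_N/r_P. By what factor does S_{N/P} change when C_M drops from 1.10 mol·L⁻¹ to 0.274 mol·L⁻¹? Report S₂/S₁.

2.00

S_{N/P} = (k₁/k₂)·C_M^-0.5, so S₂/S₁ = (C_{M,2}/C_{M,1})^-0.5.
= (0.274/1.10)^(-0.5) = (0.2491)^(-0.5) = 2.00.
Selectivity toward N rises as C_M falls — low-concentration operation is favoured.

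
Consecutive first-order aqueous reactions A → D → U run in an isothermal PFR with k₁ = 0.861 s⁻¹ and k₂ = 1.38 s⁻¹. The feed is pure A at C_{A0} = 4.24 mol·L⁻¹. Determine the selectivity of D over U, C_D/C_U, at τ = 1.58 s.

For first-order series with pure A initially, C_D(τ) = k₁C_{A0}/(k₂−k₁)·(e^(−k₁τ) − e^(−k₂τ)).
e^(−k₁τ) = e^(−0.861×1.58) = e^(−1.360) = 0.2566; e^(−k₂τ) = e^(−2.180) = 0.1130.
C_D = 0.861×4.24/(1.38−0.861) × (0.2566−0.1130) = 7.034×0.1436 = 1.010 mol·L⁻¹.
C_A = C_{A0}e^(−k₁τ) = 1.088 mol·L⁻¹, so C_U = C_{A0}−C_A−C_D = 2.142 mol·L⁻¹; C_D/C_U = 0.471.

0.471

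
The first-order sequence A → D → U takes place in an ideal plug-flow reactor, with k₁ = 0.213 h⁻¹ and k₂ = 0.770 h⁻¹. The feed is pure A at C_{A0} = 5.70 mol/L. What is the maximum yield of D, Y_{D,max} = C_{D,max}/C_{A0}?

For a first-order series the maximum intermediate yield is C_{D,max}/C_{A0} = (k₁/k₂)^[k₂/(k₂−k₁)].
= (0.213/0.770)^(0.770/(0.770−0.213)) = (0.2766)^(1.382) = 0.1692.

0.169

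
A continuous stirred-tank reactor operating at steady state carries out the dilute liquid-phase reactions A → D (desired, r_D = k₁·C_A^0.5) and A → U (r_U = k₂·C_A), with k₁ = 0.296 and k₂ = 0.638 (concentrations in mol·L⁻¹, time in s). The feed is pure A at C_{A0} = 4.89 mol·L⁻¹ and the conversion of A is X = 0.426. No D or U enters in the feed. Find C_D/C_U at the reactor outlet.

0.277

Exit C_A = C_{A0}(1−X) = 4.89×0.574 = 2.807 mol·L⁻¹.
A CSTR operates uniformly at the exit composition, giving r_D = 0.4959 and r_U = 1.791 (each k·C_A^n at C_A = 2.807).
Overall selectivity = C_D/C_U = r_Dτ/(r_Uτ) = r_D/r_U = 0.277.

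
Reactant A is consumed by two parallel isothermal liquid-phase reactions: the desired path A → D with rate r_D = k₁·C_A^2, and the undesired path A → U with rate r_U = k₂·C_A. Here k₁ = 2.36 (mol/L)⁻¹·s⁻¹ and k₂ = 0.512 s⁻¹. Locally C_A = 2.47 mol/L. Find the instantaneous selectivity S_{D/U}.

11.4

S_{D/U} = r_D/r_U = (k₁·C_A^2)/(k₂·C_A) = (k₁/k₂)·C_A.
= (2.36×2.470^2) / (0.512×2.470) = 14.40/1.265 = 11.4.
Since the desired path is higher order in A, keeping C_A high (PFR or concentrated feed) favours D.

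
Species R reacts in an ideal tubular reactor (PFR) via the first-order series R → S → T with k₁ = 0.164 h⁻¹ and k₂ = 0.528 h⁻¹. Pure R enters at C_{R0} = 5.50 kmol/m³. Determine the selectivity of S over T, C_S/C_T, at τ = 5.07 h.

For first-order series with pure R initially, C_S(τ) = k₁C_{R0}/(k₂−k₁)·(e^(−k₁τ) − e^(−k₂τ)).
e^(−k₁τ) = e^(−0.164×5.07) = e^(−0.8315) = 0.4354; e^(−k₂τ) = e^(−2.677) = 0.06877.
C_S = 0.164×5.50/(0.528−0.164) × (0.4354−0.06877) = 2.478×0.3666 = 0.9085 kmol/m³.
C_R = C_{R0}e^(−k₁τ) = 2.395 kmol/m³, so C_T = C_{R0}−C_R−C_S = 2.197 kmol/m³; C_S/C_T = 0.414.

0.414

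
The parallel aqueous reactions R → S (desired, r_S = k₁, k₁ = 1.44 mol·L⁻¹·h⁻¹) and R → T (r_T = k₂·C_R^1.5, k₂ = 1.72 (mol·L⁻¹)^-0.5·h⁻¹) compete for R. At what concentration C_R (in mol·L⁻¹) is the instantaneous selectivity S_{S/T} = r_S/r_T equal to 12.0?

0.169 mol·L⁻¹

S_{S/T} = (k₁/k₂)·C_R^-1.5 ⇒ C_R = (S·k₂/k₁)^(1/(-1.5)).
= (12.0×1.72/1.44)^(-0.6667) = (14.33)^(-0.6667) = 0.169 mol·L⁻¹.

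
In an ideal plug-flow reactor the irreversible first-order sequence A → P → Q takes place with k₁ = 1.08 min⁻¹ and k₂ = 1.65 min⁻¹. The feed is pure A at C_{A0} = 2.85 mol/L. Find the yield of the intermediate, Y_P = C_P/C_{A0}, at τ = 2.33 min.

The intermediate concentration in a first-order A→B→C sequence is C_P = k₁C_{A0}(e^(−k₁τ) − e^(−k₂τ))/(k₂−k₁).
e^(−k₁τ) = e^(−1.08×2.33) = e^(−2.516) = 0.08075; e^(−k₂τ) = e^(−3.845) = 0.02140.
C_P = 1.08×2.85/(1.65−1.08) × (0.08075−0.02140) = 5.400×0.05935 = 0.3205 mol/L.
Y_P = C_P/C_{A0} = 0.3205/2.85 = 0.112.

0.112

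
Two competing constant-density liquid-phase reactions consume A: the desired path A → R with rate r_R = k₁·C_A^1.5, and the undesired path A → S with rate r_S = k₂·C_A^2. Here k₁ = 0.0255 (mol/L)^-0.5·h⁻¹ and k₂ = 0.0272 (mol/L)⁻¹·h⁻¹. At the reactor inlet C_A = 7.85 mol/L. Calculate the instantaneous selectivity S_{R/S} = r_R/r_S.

S_{R/S} = r_R/r_S = (k₁·C_A^1.5)/(k₂·C_A^2) = (k₁/k₂)·C_A^-0.5.
= (0.0255×7.850^1.5) / (0.0272×7.850^2) = 0.5608/1.676 = 0.335.
The undesired path is higher order in A, so low C_A (CSTR or dilute feed) favours R.

0.335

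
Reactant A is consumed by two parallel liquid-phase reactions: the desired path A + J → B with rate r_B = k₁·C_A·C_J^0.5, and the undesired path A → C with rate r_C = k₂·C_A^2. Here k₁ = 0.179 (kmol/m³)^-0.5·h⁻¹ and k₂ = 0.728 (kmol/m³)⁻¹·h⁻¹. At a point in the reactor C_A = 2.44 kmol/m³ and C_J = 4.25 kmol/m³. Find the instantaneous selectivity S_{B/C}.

0.208

S_{B/C} = r_B/r_C = (k₁·C_A·C_J^0.5)/(k₂·C_A^2) = (k₁/k₂)·C_A⁻¹·C_J^0.5.
= (0.179×2.440×4.250^0.5) / (0.728×2.440^2) = 0.9004/4.334 = 0.208.
The undesired path is higher order in A, so low C_A (CSTR or dilute feed) favours B.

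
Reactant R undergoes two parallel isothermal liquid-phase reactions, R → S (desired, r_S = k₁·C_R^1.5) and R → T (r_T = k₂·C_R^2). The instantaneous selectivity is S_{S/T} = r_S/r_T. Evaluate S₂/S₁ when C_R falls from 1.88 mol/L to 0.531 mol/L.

1.88

S_{S/T} = (k₁/k₂)·C_R^-0.5, so S₂/S₁ = (C_{R,2}/C_{R,1})^-0.5.
= (0.531/1.88)^(-0.5) = (0.2824)^(-0.5) = 1.88.
Selectivity toward S rises as C_R falls — low-concentration operation is favoured.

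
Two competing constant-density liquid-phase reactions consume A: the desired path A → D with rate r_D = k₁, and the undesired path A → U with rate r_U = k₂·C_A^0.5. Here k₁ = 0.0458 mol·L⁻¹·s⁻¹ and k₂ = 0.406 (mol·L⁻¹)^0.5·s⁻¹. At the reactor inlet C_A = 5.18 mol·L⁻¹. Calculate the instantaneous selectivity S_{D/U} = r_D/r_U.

0.0496

S_{D/U} = r_D/r_U = (k₁)/(k₂·C_A^0.5) = (k₁/k₂)·C_A^-0.5.
= (0.0458) / (0.406×5.180^0.5) = 0.04580/0.9240 = 0.0496.
The undesired path is higher order in A, so low C_A (CSTR or dilute feed) favours D.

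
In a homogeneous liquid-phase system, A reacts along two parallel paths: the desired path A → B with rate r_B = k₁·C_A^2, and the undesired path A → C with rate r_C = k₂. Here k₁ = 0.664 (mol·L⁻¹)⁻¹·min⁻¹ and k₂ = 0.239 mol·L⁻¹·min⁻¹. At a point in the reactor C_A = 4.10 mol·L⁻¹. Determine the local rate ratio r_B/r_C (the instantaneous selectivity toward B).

S_{B/C} = r_B/r_C = (k₁·C_A^2)/(k₂) = (k₁/k₂)·C_A^2.
= (0.664×4.100^2) / (0.239) = 11.16/0.2390 = 46.7.

46.7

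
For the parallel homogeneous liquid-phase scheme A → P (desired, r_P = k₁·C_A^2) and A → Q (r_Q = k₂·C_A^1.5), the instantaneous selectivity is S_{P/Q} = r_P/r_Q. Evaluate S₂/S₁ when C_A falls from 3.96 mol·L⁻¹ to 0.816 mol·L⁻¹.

S_{P/Q} = (k₁/k₂)·C_A^0.5, so S₂/S₁ = (C_{A,2}/C_{A,1})^0.5.
= (0.816/3.96)^0.5 = (0.2061)^0.5 = 0.454.

0.454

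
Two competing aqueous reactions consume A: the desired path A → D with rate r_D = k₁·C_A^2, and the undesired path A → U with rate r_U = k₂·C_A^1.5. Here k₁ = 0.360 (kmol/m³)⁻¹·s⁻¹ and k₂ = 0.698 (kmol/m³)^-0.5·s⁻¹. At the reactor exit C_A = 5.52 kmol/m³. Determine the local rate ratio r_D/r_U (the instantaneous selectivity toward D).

1.21

S_{D/U} = r_D/r_U = (k₁·C_A^2)/(k₂·C_A^1.5) = (k₁/k₂)·C_A^0.5.
= (0.360×5.520^2) / (0.698×5.520^1.5) = 10.97/9.052 = 1.21.
Since the desired path is higher order in A, keeping C_A high (PFR or concentrated feed) favours D.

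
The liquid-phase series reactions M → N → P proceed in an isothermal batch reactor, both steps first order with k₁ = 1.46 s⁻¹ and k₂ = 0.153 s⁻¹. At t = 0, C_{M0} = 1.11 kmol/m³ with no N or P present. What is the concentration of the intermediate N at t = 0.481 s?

0.538 kmol/m³

The intermediate concentration in a first-order A→B→C sequence is C_N = k₁C_{M0}(e^(−k₁t) − e^(−k₂t))/(k₂−k₁).
e^(−k₁t) = e^(−1.46×0.481) = e^(−0.7023) = 0.4955; e^(−k₂t) = e^(−0.07359) = 0.9290.
C_N = 1.46×1.11/(0.153−1.46) × (0.4955−0.9290) = (-1.240)×(-0.4336) = 0.5376 kmol/m³.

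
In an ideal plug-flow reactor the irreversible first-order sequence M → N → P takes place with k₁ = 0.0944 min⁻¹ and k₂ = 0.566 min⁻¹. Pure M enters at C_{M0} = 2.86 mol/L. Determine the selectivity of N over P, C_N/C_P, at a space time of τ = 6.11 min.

0.320

The intermediate concentration in a first-order A→B→C sequence is C_N = k₁C_{M0}(e^(−k₁τ) − e^(−k₂τ))/(k₂−k₁).
e^(−k₁τ) = e^(−0.0944×6.11) = e^(−0.5768) = 0.5617; e^(−k₂τ) = e^(−3.458) = 0.03148.
C_N = 0.0944×2.86/(0.566−0.0944) × (0.5617−0.03148) = 0.5725×0.5302 = 0.3035 mol/L.
C_M = C_{M0}e^(−k₁τ) = 1.606 mol/L, so C_P = C_{M0}−C_M−C_N = 0.9500 mol/L; C_N/C_P = 0.320.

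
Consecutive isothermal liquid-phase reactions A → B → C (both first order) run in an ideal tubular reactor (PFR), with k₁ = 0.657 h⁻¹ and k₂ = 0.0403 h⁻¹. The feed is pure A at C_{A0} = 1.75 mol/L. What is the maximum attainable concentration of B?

For a first-order series the maximum intermediate yield is C_{B,max}/C_{A0} = (k₁/k₂)^[k₂/(k₂−k₁)].
= (0.657/0.0403)^(0.0403/(0.0403−0.657)) = (16.30)^(-0.06535) = 0.8333.
C_{B,max} = 0.8333×1.75 = 1.46 mol/L.

1.46 mol/L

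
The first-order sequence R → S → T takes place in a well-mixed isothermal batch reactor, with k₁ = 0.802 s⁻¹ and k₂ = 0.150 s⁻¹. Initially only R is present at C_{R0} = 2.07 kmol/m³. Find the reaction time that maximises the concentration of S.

Setting dC_S/dt = 0 gives t_opt = ln(k₂/k₁)/(k₂−k₁).
= ln(0.150/0.802)/(0.150−0.802) = ln(0.1870)/-0.6520 = -1.676/-0.6520 = 2.57 s.

2.57 s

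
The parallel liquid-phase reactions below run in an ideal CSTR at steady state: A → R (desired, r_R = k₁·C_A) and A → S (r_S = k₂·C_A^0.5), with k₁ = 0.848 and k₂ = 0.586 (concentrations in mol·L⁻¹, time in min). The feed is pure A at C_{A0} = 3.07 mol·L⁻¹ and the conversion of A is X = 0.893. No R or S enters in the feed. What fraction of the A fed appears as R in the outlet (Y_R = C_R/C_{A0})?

Exit C_A = C_{A0}(1−X) = 3.07×0.107 = 0.3285 mol·L⁻¹.
In a CSTR the entire volume is at exit conditions, so r_R = 0.848×0.3285 = 0.2786 and r_S = 0.586×0.3285^0.5 = 0.3359.
Fraction of consumed A going to R: r_R/(r_R+r_S) = 0.4534.
C_R = 0.4534·C_{A0}·X = 0.4534×3.07×0.893 = 1.24 mol·L⁻¹; Y_R = C_R/C_{A0} = 0.405.

0.405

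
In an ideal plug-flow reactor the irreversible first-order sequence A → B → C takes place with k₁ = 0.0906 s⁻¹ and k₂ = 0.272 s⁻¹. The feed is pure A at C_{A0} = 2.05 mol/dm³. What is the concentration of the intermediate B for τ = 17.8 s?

The intermediate concentration in a first-order A→B→C sequence is C_B = k₁C_{A0}(e^(−k₁τ) − e^(−k₂τ))/(k₂−k₁).
e^(−k₁τ) = e^(−0.0906×17.8) = e^(−1.613) = 0.1994; e^(−k₂τ) = e^(−4.842) = 0.007894.
C_B = 0.0906×2.05/(0.272−0.0906) × (0.1994−0.007894) = 1.024×0.1915 = 0.1960 mol/dm³.

0.196 mol/dm³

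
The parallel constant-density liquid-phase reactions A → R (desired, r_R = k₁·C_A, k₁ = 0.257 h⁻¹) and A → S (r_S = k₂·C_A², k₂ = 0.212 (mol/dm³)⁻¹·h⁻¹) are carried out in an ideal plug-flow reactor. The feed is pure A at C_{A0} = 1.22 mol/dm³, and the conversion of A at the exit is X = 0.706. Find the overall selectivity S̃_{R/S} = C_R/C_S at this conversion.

C_A = C_{A0}(1−X) = 0.3587 mol/dm³.
Along a PFR/batch, dC_R/dC_A = −r_R/(r_R+r_S) = −k₁/(k₁+k₂·C_A).
Integrating from C_{A0} to C_A: C_R = (0.257/0.212)·ln[(0.257+0.212·1.22)/(0.257+0.212·0.359)] = 1.212·ln(0.5156/0.3330) = 0.5299 mol/dm³.
C_S = (C_{A0}−C_A)−C_R = 0.3314 mol/dm³; S̃_{R/S} = 0.5299/0.3314 = 1.60.

1.60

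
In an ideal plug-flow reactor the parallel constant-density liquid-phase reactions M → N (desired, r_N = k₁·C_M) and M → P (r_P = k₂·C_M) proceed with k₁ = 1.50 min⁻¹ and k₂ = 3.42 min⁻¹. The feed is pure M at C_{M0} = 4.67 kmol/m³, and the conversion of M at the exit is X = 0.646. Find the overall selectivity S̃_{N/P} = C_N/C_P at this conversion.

C_M = C_{M0}(1−X) = 1.653 kmol/m³.
Both paths are first order in M, so the instantaneous fraction to N is constant: dC_N/d(−C_M) = k₁/(k₁+k₂) = 0.3049.
C_N = 0.3049·(C_{M0}−C_M) = 0.3049×3.017 = 0.920 kmol/m³.
C_P = (C_{M0}−C_M)−C_N = 2.097 kmol/m³; S̃_{N/P} = 0.9198/2.097 = 0.439.

0.439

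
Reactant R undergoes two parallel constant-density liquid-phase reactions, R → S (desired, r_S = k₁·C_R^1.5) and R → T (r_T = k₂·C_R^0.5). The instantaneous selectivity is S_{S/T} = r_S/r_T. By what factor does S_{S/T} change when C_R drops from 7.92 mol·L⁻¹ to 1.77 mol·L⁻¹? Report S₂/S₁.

0.223

S_{S/T} = (k₁/k₂)·C_R, so S₂/S₁ = (C_{R,2}/C_{R,1}).
= 1.77/7.92 = 0.223.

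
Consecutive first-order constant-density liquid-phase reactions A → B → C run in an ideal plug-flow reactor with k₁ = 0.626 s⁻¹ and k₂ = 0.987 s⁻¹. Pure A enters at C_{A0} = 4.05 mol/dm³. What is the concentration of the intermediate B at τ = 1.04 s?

1.15 mol/dm³

For first-order series with pure A initially, C_B(τ) = k₁C_{A0}/(k₂−k₁)·(e^(−k₁τ) − e^(−k₂τ)).
e^(−k₁τ) = e^(−0.626×1.04) = e^(−0.6510) = 0.5215; e^(−k₂τ) = e^(−1.026) = 0.3583.
C_B = 0.626×4.05/(0.987−0.626) × (0.5215−0.3583) = 7.023×0.1632 = 1.146 mol/dm³.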